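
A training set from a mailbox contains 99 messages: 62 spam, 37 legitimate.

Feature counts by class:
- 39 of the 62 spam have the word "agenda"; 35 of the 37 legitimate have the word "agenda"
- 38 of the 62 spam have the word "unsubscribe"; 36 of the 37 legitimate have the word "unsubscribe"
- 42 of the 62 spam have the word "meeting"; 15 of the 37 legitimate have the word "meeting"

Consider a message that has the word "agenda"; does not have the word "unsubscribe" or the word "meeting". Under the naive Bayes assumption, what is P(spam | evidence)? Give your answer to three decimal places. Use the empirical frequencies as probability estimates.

0.896

spam: (62/99) × (39/62) × (24/62) × (20/62) ≈ 0.0491912
legitimate: (37/99) × (35/37) × (1/37) × (22/37) ≈ 0.00568136
P(spam | x) = 0.0491912 / 0.05487256 ≈ 0.896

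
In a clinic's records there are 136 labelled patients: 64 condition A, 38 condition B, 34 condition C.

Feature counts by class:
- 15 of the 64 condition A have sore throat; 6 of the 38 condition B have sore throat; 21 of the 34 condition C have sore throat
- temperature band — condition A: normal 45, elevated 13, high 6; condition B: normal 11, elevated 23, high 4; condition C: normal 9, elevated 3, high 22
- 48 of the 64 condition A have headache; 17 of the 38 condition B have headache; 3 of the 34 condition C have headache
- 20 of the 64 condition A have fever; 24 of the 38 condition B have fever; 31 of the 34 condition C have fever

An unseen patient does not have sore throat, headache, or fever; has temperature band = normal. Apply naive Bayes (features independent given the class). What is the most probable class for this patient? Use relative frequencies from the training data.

condition A

condition A: (64/136) × (49/64) × (45/64) × (16/64) × (44/64) ≈ 0.0435414
condition B: (38/136) × (32/38) × (11/38) × (21/38) × (14/38) ≈ 0.0138676
condition C: (34/136) × (13/34) × (9/34) × (31/34) × (3/34) ≈ 0.0020356
Highest score → condition A.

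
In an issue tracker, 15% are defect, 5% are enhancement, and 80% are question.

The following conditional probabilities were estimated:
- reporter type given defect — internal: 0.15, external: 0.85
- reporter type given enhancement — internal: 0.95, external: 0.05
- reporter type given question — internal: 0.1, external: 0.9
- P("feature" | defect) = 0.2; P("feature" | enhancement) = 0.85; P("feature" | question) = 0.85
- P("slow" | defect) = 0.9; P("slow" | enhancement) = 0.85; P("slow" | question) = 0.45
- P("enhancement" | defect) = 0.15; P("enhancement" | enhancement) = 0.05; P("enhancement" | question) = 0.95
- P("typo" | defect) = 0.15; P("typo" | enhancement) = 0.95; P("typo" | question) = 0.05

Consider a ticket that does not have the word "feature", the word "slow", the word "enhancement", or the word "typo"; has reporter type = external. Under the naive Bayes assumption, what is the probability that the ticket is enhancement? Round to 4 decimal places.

0.0003

defect: 0.15 × 0.85 × (1−0.2) × (1−0.9) × (1−0.15) × (1−0.15) = 0.0073695
enhancement: 0.05 × 0.05 × (1−0.85) × (1−0.85) × (1−0.05) × (1−0.95) = 0.000002671875
question: 0.8 × 0.9 × (1−0.85) × (1−0.45) × (1−0.95) × (1−0.05) = 0.0028215
P(enhancement | x) = 0.000002671875 / 0.010193671875 ≈ 0.0003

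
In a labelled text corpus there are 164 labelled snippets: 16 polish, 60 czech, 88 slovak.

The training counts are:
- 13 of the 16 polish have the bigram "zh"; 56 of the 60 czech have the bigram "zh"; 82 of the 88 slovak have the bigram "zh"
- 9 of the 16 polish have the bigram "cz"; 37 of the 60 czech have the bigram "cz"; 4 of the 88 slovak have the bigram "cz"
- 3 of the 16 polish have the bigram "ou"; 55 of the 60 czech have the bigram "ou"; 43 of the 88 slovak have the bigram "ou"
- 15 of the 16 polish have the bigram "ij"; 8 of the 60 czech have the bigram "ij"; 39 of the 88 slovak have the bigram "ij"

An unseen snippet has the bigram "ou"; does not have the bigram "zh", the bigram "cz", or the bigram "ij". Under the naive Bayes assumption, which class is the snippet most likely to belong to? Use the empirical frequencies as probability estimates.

slovak

polish: (16/164) × (3/16) × (7/16) × (3/16) × (1/16) ≈ 0.0000937857
czech: (60/164) × (4/60) × (23/60) × (55/60) × (52/60) ≈ 0.00742773
slovak: (88/164) × (6/88) × (84/88) × (43/88) × (49/88) ≈ 0.00950174
Highest score → slovak.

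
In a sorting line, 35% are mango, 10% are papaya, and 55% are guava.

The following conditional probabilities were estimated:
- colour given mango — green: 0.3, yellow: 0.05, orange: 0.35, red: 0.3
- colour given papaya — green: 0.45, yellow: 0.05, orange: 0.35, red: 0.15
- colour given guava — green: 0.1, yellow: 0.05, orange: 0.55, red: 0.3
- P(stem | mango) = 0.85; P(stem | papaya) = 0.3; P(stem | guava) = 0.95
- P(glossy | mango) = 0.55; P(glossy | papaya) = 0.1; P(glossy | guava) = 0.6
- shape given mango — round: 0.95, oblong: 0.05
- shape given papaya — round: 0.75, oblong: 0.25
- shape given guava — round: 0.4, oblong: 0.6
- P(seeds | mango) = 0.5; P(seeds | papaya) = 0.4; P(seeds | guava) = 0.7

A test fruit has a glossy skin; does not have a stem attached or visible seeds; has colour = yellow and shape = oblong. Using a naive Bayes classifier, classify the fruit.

guava

mango: 0.35 × 0.05 × (1−0.85) × 0.55 × 0.05 × (1−0.5) = 0.00003609375
papaya: 0.1 × 0.05 × (1−0.3) × 0.1 × 0.25 × (1−0.4) = 0.0000525
guava: 0.55 × 0.05 × (1−0.95) × 0.6 × 0.6 × (1−0.7) = 0.0001485
Highest score → guava.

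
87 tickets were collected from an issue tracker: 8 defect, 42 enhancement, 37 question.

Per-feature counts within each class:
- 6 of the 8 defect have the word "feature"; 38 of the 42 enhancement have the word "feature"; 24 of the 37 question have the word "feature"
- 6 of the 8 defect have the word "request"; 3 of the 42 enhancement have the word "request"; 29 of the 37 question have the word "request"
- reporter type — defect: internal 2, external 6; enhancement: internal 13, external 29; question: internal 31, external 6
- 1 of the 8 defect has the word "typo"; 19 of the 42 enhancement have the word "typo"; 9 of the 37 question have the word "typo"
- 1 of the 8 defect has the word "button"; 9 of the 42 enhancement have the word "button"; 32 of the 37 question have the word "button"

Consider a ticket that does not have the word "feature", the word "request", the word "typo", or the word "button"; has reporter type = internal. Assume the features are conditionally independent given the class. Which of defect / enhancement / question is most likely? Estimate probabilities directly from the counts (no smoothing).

defect: (8/87) × (2/8) × (2/8) × (2/8) × (7/8) × (7/8) ≈ 0.00110004
enhancement: (42/87) × (4/42) × (39/42) × (13/42) × (23/42) × (33/42) ≈ 0.00568582
question: (37/87) × (13/37) × (8/37) × (31/37) × (28/37) × (5/37) ≈ 0.0027682
Highest score → enhancement.

enhancement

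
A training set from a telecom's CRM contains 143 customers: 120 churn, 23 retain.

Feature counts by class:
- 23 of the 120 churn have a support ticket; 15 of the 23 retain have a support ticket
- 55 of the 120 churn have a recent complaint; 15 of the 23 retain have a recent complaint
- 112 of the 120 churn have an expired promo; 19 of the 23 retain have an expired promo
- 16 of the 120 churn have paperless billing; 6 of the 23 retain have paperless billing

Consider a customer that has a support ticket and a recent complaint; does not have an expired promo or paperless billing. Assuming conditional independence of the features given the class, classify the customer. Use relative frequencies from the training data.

churn: (120/143) × (23/120) × (55/120) × (8/120) × (104/120) ≈ 0.00425926
retain: (23/143) × (15/23) × (15/23) × (4/23) × (17/23) ≈ 0.0087937
Highest score → retain.

retain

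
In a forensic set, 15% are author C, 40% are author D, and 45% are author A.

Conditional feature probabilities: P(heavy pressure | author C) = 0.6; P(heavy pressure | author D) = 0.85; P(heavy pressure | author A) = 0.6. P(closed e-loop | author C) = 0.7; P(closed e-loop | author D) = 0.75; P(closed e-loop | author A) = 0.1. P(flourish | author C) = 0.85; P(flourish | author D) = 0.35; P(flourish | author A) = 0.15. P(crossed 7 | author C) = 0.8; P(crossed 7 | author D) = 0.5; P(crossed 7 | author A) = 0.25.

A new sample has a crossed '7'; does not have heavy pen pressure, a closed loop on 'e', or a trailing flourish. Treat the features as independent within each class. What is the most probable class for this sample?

author C: 0.15 × (1−0.6) × (1−0.7) × (1−0.85) × 0.8 = 0.00216
author D: 0.4 × (1−0.85) × (1−0.75) × (1−0.35) × 0.5 = 0.004875
author A: 0.45 × (1−0.6) × (1−0.1) × (1−0.15) × 0.25 = 0.034425
Highest score → author A.

author A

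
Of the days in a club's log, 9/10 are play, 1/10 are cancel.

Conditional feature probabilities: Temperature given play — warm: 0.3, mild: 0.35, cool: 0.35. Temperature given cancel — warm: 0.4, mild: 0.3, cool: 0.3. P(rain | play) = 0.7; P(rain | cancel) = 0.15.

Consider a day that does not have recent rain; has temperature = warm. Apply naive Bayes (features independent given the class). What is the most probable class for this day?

play: 0.9 × 0.3 × (1−0.7) = 0.081
cancel: 0.1 × 0.4 × (1−0.15) = 0.034
Highest score → play.

play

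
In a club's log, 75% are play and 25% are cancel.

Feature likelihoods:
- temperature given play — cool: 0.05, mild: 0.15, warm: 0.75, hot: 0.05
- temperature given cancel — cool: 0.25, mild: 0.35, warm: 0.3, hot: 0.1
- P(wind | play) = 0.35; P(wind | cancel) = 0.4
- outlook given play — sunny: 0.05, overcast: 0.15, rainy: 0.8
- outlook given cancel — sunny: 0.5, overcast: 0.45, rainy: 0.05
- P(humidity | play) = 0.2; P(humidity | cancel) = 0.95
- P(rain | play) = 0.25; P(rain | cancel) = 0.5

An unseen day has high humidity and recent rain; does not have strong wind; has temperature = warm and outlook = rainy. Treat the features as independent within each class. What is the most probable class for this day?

play

play: 0.75 × 0.75 × (1−0.35) × 0.8 × 0.2 × 0.25 = 0.014625
cancel: 0.25 × 0.3 × (1−0.4) × 0.05 × 0.95 × 0.5 = 0.00106875
Highest score → play.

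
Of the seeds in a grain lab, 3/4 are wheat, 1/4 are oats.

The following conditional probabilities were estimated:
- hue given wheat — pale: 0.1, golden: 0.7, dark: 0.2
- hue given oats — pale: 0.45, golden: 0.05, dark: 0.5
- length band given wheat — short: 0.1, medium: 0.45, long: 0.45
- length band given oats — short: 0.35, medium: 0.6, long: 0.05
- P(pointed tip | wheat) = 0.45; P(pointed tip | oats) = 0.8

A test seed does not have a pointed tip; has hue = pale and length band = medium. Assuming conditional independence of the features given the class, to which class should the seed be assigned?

wheat: 0.75 × 0.1 × 0.45 × (1−0.45) = 0.0185625
oats: 0.25 × 0.45 × 0.6 × (1−0.8) = 0.0135
Highest score → wheat.

wheat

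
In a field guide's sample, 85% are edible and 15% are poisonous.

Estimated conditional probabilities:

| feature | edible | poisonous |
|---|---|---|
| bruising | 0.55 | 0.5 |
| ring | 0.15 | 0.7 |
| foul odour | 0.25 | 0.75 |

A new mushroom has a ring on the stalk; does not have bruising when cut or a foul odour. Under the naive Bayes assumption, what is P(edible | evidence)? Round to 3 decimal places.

0.766

edible: 0.85 × (1−0.55) × 0.15 × (1−0.25) = 0.04303125
poisonous: 0.15 × (1−0.5) × 0.7 × (1−0.75) = 0.013125
P(edible | x) = 0.04303125 / 0.05615625 ≈ 0.766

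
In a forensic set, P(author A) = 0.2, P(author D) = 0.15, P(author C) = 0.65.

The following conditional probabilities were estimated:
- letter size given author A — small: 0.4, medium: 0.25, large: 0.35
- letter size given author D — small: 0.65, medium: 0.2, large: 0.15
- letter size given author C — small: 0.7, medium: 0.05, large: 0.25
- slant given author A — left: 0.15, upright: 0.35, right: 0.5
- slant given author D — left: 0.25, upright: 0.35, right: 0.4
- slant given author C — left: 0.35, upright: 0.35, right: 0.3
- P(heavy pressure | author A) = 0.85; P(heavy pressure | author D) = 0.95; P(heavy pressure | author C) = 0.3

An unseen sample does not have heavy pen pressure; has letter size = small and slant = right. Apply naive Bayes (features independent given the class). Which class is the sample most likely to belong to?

author C

author A: 0.2 × 0.4 × 0.5 × (1−0.85) = 0.006
author D: 0.15 × 0.65 × 0.4 × (1−0.95) = 0.00195
author C: 0.65 × 0.7 × 0.3 × (1−0.3) = 0.09555
Highest score → author C.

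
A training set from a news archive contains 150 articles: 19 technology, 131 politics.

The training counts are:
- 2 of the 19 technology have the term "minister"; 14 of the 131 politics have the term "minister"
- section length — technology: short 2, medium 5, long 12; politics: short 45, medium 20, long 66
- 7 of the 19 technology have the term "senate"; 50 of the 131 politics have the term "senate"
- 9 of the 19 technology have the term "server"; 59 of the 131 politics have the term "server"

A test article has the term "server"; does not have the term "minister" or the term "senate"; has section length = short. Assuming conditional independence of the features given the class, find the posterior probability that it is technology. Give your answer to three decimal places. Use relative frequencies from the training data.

technology: (19/150) × (17/19) × (2/19) × (12/19) × (9/19) ≈ 0.00356903
politics: (131/150) × (117/131) × (45/131) × (81/131) × (59/131) ≈ 0.0746157
P(technology | x) = 0.00356903 / 0.07818473 ≈ 0.046

0.046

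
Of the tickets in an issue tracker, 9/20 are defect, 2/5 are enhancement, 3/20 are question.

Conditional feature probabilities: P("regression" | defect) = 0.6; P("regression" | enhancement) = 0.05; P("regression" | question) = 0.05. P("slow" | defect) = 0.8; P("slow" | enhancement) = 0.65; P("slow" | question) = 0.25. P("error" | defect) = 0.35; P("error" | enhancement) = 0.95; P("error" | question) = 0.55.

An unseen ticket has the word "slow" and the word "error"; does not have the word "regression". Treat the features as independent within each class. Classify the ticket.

enhancement

defect: 0.45 × (1−0.6) × 0.8 × 0.35 = 0.0504
enhancement: 0.4 × (1−0.05) × 0.65 × 0.95 = 0.23465
question: 0.15 × (1−0.05) × 0.25 × 0.55 = 0.01959375
Highest score → enhancement.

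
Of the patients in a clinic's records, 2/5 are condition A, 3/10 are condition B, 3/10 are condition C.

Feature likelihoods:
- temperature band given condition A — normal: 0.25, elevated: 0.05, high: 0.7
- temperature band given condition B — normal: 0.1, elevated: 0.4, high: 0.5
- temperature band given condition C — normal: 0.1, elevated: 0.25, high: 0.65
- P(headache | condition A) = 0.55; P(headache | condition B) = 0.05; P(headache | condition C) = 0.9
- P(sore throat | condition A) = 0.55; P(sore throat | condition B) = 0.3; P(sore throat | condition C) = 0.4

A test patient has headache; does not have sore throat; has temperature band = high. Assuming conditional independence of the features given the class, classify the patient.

condition A: 0.4 × 0.7 × 0.55 × (1−0.55) = 0.0693
condition B: 0.3 × 0.5 × 0.05 × (1−0.3) = 0.00525
condition C: 0.3 × 0.65 × 0.9 × (1−0.4) = 0.1053
Highest score → condition C.

condition C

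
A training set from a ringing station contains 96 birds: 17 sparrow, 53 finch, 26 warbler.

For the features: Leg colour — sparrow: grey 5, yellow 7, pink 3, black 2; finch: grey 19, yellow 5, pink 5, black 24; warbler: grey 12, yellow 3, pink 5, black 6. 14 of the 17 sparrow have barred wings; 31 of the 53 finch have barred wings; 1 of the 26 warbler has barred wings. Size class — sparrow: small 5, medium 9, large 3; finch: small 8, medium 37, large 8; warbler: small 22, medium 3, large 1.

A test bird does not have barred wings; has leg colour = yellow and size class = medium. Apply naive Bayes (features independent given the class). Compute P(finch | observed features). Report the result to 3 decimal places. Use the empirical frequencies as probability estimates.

0.595

sparrow: (17/96) × (7/17) × (3/17) × (9/17) ≈ 0.00681228
finch: (53/96) × (5/53) × (22/53) × (37/53) ≈ 0.0150929
warbler: (26/96) × (3/26) × (25/26) × (3/26) ≈ 0.00346709
P(finch | x) = 0.0150929 / 0.02537227 ≈ 0.595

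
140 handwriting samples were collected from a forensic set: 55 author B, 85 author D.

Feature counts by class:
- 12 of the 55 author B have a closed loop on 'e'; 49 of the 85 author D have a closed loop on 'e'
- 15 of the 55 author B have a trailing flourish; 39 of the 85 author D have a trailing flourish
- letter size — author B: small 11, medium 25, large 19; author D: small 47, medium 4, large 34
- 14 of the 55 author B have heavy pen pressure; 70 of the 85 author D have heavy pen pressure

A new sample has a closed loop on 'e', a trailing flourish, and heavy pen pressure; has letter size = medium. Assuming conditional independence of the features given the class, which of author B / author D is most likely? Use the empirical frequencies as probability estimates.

author B: (55/140) × (12/55) × (15/55) × (25/55) × (14/55) ≈ 0.00270473
author D: (85/140) × (49/85) × (39/85) × (4/85) × (70/85) ≈ 0.00622349
Highest score → author D.

author D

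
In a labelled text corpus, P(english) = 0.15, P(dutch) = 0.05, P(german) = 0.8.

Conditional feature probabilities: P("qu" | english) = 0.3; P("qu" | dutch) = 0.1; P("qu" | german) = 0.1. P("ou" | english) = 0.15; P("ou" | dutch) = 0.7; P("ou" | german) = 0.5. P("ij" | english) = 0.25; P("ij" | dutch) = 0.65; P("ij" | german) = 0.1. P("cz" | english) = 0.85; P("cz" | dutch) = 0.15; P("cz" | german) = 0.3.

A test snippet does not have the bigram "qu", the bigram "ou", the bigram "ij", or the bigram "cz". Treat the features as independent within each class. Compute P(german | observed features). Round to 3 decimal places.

0.942

english: 0.15 × (1−0.3) × (1−0.15) × (1−0.25) × (1−0.85) = 0.010040625
dutch: 0.05 × (1−0.1) × (1−0.7) × (1−0.65) × (1−0.15) = 0.00401625
german: 0.8 × (1−0.1) × (1−0.5) × (1−0.1) × (1−0.3) = 0.2268
P(german | x) = 0.2268 / 0.240856875 ≈ 0.942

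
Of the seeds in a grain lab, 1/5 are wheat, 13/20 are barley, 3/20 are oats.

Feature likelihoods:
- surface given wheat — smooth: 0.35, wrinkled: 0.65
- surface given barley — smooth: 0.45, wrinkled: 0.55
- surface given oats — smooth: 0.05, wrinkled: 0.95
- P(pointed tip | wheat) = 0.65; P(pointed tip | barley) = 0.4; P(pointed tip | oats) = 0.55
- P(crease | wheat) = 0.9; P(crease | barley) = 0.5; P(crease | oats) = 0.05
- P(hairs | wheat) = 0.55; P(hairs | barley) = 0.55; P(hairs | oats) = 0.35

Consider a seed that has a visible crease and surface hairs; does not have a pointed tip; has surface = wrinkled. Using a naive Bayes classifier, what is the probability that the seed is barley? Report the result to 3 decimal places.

0.714

wheat: 0.2 × 0.65 × (1−0.65) × 0.9 × 0.55 = 0.0225225
barley: 0.65 × 0.55 × (1−0.4) × 0.5 × 0.55 = 0.0589875
oats: 0.15 × 0.95 × (1−0.55) × 0.05 × 0.35 = 0.0011221875
P(barley | x) = 0.0589875 / 0.0826321875 ≈ 0.714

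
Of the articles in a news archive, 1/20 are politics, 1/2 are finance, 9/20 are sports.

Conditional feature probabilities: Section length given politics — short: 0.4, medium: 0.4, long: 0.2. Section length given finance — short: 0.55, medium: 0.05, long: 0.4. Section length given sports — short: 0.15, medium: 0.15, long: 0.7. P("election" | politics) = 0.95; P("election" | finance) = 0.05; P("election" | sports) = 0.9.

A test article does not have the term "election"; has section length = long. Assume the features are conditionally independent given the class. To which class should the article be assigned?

finance

politics: 0.05 × 0.2 × (1−0.95) = 0.0005
finance: 0.5 × 0.4 × (1−0.05) = 0.19
sports: 0.45 × 0.7 × (1−0.9) = 0.0315
Highest score → finance.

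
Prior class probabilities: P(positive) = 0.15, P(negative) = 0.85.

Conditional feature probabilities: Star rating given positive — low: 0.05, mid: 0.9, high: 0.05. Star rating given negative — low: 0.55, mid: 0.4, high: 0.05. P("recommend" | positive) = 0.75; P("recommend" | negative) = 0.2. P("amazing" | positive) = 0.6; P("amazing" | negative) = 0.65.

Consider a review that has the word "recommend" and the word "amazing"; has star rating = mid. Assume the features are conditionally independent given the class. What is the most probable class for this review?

positive: 0.15 × 0.9 × 0.75 × 0.6 = 0.06075
negative: 0.85 × 0.4 × 0.2 × 0.65 = 0.0442
Highest score → positive.

positive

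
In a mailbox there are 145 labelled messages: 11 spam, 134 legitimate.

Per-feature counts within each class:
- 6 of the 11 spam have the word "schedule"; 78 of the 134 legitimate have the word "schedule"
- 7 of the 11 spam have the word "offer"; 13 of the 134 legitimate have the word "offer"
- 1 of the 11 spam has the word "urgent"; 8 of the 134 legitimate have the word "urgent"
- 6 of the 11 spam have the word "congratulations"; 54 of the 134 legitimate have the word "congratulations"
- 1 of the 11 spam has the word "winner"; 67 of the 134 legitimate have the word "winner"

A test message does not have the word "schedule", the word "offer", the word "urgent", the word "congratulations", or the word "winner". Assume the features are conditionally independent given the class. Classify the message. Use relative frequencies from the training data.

spam: (11/145) × (5/11) × (4/11) × (10/11) × (5/11) × (10/11) ≈ 0.00471044
legitimate: (134/145) × (56/134) × (121/134) × (126/134) × (80/134) × (67/134) ≈ 0.0978862
Highest score → legitimate.

legitimate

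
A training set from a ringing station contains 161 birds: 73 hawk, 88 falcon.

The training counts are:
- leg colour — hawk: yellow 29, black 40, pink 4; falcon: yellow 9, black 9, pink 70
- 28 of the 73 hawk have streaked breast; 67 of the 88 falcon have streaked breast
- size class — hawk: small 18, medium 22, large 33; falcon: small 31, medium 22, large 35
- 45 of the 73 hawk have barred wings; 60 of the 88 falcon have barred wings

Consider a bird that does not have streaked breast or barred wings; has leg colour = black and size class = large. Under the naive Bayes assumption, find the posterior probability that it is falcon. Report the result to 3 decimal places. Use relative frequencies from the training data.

hawk: (73/161) × (40/73) × (45/73) × (33/73) × (28/73) ≈ 0.0265552
falcon: (88/161) × (9/88) × (21/88) × (35/88) × (28/88) ≈ 0.00168816
P(falcon | x) = 0.00168816 / 0.02824336 ≈ 0.060

0.060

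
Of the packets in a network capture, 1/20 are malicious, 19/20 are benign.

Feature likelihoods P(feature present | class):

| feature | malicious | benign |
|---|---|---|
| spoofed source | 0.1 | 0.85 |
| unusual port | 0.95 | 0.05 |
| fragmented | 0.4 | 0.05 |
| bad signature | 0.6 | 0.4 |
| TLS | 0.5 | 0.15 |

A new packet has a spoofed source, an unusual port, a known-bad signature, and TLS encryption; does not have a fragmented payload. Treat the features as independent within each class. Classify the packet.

malicious: 0.05 × 0.1 × 0.95 × (1−0.4) × 0.6 × 0.5 = 0.000855
benign: 0.95 × 0.85 × 0.05 × (1−0.05) × 0.4 × 0.15 = 0.002301375
Highest score → benign.

benign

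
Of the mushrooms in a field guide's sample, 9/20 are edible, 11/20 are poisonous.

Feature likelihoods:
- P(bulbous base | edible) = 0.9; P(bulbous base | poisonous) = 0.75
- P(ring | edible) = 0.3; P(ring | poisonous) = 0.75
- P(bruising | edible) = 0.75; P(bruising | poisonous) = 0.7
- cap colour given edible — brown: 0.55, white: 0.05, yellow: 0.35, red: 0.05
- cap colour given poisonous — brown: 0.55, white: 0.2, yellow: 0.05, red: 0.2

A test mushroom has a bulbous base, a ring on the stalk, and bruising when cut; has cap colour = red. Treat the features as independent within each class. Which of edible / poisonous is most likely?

edible: 0.45 × 0.9 × 0.3 × 0.75 × 0.05 = 0.00455625
poisonous: 0.55 × 0.75 × 0.75 × 0.7 × 0.2 = 0.0433125
Highest score → poisonous.

poisonous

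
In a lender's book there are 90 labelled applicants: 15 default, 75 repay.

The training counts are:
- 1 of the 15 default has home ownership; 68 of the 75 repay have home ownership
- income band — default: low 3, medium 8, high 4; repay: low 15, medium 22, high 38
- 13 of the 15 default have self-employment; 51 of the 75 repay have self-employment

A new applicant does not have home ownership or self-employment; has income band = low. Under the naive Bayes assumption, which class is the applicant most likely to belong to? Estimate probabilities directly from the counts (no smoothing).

default: (15/90) × (14/15) × (3/15) × (2/15) ≈ 0.00414815
repay: (75/90) × (7/75) × (15/75) × (24/75) ≈ 0.00497778
Highest score → repay.

repay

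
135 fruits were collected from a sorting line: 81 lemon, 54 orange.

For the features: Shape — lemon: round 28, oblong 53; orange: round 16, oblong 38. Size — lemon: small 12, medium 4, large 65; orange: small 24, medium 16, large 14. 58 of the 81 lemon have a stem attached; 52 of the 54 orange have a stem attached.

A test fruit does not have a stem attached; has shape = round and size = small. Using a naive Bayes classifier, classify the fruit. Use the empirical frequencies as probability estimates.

lemon: (81/135) × (28/81) × (12/81) × (23/81) ≈ 0.00872496
orange: (54/135) × (16/54) × (24/54) × (2/54) ≈ 0.00195092
Highest score → lemon.

lemon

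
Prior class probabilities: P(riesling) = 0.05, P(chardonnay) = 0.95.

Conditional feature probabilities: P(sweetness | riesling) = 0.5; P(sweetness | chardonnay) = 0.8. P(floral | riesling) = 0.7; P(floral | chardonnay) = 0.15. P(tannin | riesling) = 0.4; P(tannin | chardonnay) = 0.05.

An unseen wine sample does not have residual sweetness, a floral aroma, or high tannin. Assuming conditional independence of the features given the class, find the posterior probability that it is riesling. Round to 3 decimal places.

riesling: 0.05 × (1−0.5) × (1−0.7) × (1−0.4) = 0.0045
chardonnay: 0.95 × (1−0.8) × (1−0.15) × (1−0.05) = 0.153425
P(riesling | x) = 0.0045 / 0.157925 ≈ 0.028

0.028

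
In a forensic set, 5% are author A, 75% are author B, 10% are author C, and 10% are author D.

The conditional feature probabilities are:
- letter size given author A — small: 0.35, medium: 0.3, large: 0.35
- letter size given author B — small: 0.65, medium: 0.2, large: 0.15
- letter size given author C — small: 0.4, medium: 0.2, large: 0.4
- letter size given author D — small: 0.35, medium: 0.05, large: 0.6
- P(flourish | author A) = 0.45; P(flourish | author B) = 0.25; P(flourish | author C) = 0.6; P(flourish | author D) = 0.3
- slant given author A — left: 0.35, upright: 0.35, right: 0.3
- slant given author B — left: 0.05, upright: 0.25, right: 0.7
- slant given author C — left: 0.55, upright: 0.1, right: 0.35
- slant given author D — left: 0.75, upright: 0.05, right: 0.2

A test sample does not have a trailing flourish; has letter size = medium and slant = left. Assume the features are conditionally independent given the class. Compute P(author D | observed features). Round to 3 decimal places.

author A: 0.05 × 0.3 × (1−0.45) × 0.35 = 0.0028875
author B: 0.75 × 0.2 × (1−0.25) × 0.05 = 0.005625
author C: 0.1 × 0.2 × (1−0.6) × 0.55 = 0.0044
author D: 0.1 × 0.05 × (1−0.3) × 0.75 = 0.002625
P(author D | x) = 0.002625 / 0.0155375 ≈ 0.169

0.169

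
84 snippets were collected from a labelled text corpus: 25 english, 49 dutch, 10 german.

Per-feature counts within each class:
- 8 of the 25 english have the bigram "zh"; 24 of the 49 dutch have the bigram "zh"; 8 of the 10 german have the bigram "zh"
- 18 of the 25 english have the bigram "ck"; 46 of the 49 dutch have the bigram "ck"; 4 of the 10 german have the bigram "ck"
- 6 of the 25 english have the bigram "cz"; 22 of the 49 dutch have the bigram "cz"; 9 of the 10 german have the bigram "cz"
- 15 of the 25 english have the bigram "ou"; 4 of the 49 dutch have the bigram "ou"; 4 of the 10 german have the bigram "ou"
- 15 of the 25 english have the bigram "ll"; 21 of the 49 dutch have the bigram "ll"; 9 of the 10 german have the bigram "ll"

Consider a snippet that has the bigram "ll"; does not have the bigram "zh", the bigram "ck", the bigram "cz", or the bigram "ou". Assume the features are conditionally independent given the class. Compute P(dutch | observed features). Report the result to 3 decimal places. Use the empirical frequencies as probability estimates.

0.262

english: (25/84) × (17/25) × (7/25) × (19/25) × (10/25) × (15/25) = 0.010336
dutch: (49/84) × (25/49) × (3/49) × (27/49) × (45/49) × (21/49) ≈ 0.00395178
german: (10/84) × (2/10) × (6/10) × (1/10) × (6/10) × (9/10) ≈ 0.000771429
P(dutch | x) = 0.00395178 / 0.015059209 ≈ 0.262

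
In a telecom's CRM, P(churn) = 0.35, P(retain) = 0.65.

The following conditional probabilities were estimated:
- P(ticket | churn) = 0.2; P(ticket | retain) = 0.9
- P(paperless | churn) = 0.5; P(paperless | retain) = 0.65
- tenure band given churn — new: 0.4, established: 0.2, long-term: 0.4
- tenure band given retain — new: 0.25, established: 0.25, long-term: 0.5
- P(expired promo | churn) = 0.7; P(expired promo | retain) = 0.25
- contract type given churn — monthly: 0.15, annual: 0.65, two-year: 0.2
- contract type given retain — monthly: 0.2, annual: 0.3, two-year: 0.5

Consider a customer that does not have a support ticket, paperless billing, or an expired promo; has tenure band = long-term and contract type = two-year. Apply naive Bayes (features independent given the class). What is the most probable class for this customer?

retain

churn: 0.35 × (1−0.2) × (1−0.5) × 0.4 × (1−0.7) × 0.2 = 0.00336
retain: 0.65 × (1−0.9) × (1−0.65) × 0.5 × (1−0.25) × 0.5 = 0.004265625
Highest score → retain.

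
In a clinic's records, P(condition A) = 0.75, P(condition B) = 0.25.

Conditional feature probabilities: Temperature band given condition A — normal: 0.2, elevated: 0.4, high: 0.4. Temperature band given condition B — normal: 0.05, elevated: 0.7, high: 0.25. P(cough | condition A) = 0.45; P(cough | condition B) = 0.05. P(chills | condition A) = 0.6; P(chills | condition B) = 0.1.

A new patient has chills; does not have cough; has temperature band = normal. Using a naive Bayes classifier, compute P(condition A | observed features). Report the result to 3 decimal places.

0.977

condition A: 0.75 × 0.2 × (1−0.45) × 0.6 = 0.0495
condition B: 0.25 × 0.05 × (1−0.05) × 0.1 = 0.0011875
P(condition A | x) = 0.0495 / 0.0506875 ≈ 0.977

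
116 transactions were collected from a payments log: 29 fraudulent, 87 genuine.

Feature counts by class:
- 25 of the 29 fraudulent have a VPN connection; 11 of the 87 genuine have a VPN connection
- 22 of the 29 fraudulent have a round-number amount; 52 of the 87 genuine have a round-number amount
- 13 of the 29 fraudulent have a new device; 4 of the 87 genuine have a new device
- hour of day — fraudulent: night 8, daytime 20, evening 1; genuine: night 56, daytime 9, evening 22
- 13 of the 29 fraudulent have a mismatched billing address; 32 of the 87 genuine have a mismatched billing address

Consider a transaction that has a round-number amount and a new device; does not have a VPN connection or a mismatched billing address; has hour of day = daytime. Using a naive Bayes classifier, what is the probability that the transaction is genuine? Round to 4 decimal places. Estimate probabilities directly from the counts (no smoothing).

0.2088

fraudulent: (29/116) × (4/29) × (22/29) × (13/29) × (20/29) × (16/29) ≈ 0.00446196
genuine: (87/116) × (76/87) × (52/87) × (4/87) × (9/87) × (55/87) ≈ 0.00117746
P(genuine | x) = 0.00117746 / 0.00563942 ≈ 0.2088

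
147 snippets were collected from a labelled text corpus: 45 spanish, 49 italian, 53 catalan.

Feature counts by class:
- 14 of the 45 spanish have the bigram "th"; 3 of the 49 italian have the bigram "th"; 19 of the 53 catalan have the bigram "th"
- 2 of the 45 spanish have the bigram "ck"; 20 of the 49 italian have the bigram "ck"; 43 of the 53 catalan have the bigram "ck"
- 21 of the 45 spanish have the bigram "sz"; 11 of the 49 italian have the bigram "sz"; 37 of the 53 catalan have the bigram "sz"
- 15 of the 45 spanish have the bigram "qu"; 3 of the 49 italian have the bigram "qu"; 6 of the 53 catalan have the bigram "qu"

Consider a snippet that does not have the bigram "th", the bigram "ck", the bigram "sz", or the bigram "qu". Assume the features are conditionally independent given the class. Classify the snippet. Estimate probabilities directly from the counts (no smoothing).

spanish: (45/147) × (31/45) × (43/45) × (24/45) × (30/45) ≈ 0.0716486
italian: (49/147) × (46/49) × (29/49) × (38/49) × (46/49) ≈ 0.134832
catalan: (53/147) × (34/53) × (10/53) × (16/53) × (47/53) ≈ 0.0116829
Highest score → italian.

italian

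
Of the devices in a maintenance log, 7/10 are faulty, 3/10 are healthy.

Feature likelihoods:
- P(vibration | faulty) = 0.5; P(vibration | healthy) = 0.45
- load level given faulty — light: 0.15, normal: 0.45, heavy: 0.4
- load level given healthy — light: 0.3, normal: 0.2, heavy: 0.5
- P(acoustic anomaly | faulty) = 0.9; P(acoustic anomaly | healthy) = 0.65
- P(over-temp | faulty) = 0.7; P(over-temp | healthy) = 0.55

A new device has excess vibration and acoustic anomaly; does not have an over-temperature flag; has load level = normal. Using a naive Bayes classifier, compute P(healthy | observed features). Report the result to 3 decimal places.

0.157

faulty: 0.7 × 0.5 × 0.45 × 0.9 × (1−0.7) = 0.042525
healthy: 0.3 × 0.45 × 0.2 × 0.65 × (1−0.55) = 0.0078975
P(healthy | x) = 0.0078975 / 0.0504225 ≈ 0.157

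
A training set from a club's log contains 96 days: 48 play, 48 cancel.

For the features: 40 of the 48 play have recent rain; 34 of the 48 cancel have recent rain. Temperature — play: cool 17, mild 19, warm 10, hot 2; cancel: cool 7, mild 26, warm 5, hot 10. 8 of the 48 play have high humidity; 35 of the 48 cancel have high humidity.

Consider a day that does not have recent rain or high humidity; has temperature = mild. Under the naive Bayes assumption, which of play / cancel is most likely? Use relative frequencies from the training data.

play

play: (48/96) × (8/48) × (19/48) × (40/48) ≈ 0.0274884
cancel: (48/96) × (14/48) × (26/48) × (13/48) ≈ 0.021394
Highest score → play.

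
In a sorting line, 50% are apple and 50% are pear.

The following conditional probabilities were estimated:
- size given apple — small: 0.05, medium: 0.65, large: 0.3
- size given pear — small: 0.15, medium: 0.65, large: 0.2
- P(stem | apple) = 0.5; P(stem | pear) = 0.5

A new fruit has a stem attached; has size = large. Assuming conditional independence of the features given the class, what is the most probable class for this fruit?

apple

apple: 0.5 × 0.3 × 0.5 = 0.075
pear: 0.5 × 0.2 × 0.5 = 0.05
Highest score → apple.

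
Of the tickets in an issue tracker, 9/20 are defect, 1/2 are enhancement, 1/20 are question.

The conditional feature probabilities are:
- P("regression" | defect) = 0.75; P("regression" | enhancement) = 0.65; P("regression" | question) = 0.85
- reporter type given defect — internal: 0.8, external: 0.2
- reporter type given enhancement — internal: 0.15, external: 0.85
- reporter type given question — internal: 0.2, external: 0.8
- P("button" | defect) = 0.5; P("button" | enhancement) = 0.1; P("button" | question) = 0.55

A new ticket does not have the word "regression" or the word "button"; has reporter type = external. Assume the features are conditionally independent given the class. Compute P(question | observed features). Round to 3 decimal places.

0.018

defect: 0.45 × (1−0.75) × 0.2 × (1−0.5) = 0.01125
enhancement: 0.5 × (1−0.65) × 0.85 × (1−0.1) = 0.133875
question: 0.05 × (1−0.85) × 0.8 × (1−0.55) = 0.0027
P(question | x) = 0.0027 / 0.147825 ≈ 0.018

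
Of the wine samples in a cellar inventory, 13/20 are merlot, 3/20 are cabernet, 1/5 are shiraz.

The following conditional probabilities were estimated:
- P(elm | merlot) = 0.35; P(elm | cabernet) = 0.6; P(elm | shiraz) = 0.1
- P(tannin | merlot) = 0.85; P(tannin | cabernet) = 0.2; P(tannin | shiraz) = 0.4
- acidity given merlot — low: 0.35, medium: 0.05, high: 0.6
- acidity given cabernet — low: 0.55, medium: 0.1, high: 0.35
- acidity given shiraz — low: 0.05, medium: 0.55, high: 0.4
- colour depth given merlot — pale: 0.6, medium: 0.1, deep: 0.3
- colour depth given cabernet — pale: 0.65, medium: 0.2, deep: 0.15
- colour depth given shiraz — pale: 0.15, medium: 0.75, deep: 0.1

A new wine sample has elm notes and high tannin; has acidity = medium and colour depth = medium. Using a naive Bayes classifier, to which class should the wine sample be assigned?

merlot: 0.65 × 0.35 × 0.85 × 0.05 × 0.1 = 0.000966875
cabernet: 0.15 × 0.6 × 0.2 × 0.1 × 0.2 = 0.00036
shiraz: 0.2 × 0.1 × 0.4 × 0.55 × 0.75 = 0.0033
Highest score → shiraz.

shiraz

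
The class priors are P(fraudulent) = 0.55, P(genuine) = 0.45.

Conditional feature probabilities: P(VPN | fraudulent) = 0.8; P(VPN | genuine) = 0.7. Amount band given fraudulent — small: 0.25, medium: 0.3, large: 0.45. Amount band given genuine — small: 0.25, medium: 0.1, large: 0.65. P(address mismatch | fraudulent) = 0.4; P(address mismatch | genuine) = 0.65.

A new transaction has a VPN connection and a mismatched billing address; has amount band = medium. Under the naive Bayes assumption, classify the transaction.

fraudulent: 0.55 × 0.8 × 0.3 × 0.4 = 0.0528
genuine: 0.45 × 0.7 × 0.1 × 0.65 = 0.020475
Highest score → fraudulent.

fraudulent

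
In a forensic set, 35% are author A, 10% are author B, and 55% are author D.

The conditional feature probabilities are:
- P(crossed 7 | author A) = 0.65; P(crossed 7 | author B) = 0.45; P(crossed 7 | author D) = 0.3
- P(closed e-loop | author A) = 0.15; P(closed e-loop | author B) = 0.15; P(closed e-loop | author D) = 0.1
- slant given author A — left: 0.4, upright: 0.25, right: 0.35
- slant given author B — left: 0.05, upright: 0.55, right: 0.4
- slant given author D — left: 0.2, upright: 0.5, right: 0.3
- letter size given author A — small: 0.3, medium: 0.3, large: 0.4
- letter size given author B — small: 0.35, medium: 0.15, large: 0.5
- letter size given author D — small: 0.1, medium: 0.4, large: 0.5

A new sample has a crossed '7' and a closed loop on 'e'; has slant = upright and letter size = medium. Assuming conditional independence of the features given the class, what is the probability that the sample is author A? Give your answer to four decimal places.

0.3989

author A: 0.35 × 0.65 × 0.15 × 0.25 × 0.3 = 0.002559375
author B: 0.1 × 0.45 × 0.15 × 0.55 × 0.15 = 0.000556875
author D: 0.55 × 0.3 × 0.1 × 0.5 × 0.4 = 0.0033
P(author A | x) = 0.002559375 / 0.00641625 ≈ 0.3989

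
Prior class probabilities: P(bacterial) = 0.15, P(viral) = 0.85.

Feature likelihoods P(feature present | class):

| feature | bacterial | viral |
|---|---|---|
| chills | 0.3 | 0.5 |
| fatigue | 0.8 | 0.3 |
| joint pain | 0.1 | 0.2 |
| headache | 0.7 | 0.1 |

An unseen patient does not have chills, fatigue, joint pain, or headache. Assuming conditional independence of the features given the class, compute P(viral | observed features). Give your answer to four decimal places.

0.9742

bacterial: 0.15 × (1−0.3) × (1−0.8) × (1−0.1) × (1−0.7) = 0.00567
viral: 0.85 × (1−0.5) × (1−0.3) × (1−0.2) × (1−0.1) = 0.2142
P(viral | x) = 0.2142 / 0.21987 ≈ 0.9742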